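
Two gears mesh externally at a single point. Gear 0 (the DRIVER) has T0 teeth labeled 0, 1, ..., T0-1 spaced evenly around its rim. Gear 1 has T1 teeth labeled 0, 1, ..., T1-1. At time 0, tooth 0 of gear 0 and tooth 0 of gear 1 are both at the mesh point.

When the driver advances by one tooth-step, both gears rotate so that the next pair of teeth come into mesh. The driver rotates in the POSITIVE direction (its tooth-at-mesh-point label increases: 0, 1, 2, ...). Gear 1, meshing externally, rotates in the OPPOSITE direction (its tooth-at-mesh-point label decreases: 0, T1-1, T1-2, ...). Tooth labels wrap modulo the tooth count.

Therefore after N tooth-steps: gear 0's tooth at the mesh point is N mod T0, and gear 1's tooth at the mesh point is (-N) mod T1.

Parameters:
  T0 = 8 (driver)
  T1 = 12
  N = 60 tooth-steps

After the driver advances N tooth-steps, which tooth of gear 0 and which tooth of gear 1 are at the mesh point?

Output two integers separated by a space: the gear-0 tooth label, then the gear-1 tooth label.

Gear 0 (driver, T0=8): tooth at mesh = N mod T0
  60 = 7 * 8 + 4, so 60 mod 8 = 4
  gear 0 tooth = 4
Gear 1 (driven, T1=12): tooth at mesh = (-N) mod T1
  60 = 5 * 12 + 0, so 60 mod 12 = 0
  (-60) mod 12 = 0
Mesh after 60 steps: gear-0 tooth 4 meets gear-1 tooth 0

Answer: 4 0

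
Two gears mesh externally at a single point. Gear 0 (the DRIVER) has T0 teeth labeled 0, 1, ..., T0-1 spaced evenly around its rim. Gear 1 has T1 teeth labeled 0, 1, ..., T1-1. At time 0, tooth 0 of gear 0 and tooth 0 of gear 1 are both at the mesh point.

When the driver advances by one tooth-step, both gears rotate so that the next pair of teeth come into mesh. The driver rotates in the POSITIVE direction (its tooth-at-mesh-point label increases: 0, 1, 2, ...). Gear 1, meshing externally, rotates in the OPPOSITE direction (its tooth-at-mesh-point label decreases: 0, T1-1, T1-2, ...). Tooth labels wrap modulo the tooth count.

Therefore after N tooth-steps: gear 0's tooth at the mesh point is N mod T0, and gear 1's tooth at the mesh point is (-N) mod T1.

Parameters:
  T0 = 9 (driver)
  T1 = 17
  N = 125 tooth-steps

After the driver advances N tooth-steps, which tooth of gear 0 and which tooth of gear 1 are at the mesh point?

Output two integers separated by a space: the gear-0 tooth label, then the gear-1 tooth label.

Gear 0 (driver, T0=9): tooth at mesh = N mod T0
  125 = 13 * 9 + 8, so 125 mod 9 = 8
  gear 0 tooth = 8
Gear 1 (driven, T1=17): tooth at mesh = (-N) mod T1
  125 = 7 * 17 + 6, so 125 mod 17 = 6
  (-125) mod 17 = (-6) mod 17 = 17 - 6 = 11
Mesh after 125 steps: gear-0 tooth 8 meets gear-1 tooth 11

Answer: 8 11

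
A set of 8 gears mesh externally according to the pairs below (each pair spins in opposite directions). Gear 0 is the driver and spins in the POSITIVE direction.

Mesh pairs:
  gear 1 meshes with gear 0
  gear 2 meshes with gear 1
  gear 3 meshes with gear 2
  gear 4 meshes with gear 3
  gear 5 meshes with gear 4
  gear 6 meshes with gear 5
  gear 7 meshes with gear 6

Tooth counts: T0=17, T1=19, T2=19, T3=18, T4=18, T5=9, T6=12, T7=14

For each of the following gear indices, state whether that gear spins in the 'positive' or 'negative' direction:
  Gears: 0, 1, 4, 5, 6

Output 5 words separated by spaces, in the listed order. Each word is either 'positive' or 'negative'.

Gear 0 (driver): positive (depth 0)
  gear 1: meshes with gear 0 -> depth 1 -> negative (opposite of gear 0)
  gear 2: meshes with gear 1 -> depth 2 -> positive (opposite of gear 1)
  gear 3: meshes with gear 2 -> depth 3 -> negative (opposite of gear 2)
  gear 4: meshes with gear 3 -> depth 4 -> positive (opposite of gear 3)
  gear 5: meshes with gear 4 -> depth 5 -> negative (opposite of gear 4)
  gear 6: meshes with gear 5 -> depth 6 -> positive (opposite of gear 5)
  gear 7: meshes with gear 6 -> depth 7 -> negative (opposite of gear 6)
Queried indices 0, 1, 4, 5, 6 -> positive, negative, positive, negative, positive

Answer: positive negative positive negative positive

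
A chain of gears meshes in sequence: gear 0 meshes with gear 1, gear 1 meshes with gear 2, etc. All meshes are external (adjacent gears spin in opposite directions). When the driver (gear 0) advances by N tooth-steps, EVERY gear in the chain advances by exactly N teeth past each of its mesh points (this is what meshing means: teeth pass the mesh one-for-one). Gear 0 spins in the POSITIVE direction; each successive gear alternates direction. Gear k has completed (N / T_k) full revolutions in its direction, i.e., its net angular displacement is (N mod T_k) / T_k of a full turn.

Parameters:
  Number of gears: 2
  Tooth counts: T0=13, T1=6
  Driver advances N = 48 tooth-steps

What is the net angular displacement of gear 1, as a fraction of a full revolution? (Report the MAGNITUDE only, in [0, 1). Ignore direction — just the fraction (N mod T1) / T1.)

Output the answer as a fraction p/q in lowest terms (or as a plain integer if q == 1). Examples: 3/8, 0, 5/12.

Answer: 0

Derivation:
Chain of 2 gears, tooth counts: [13, 6]
  gear 0: T0=13, direction=positive, advance = 48 mod 13 = 9 teeth = 9/13 turn
  gear 1: T1=6, direction=negative, advance = 48 mod 6 = 0 teeth = 0/6 turn
Gear 1: 48 mod 6 = 0
Fraction = 0 / 6 = 0/1 (gcd(0,6)=6) = 0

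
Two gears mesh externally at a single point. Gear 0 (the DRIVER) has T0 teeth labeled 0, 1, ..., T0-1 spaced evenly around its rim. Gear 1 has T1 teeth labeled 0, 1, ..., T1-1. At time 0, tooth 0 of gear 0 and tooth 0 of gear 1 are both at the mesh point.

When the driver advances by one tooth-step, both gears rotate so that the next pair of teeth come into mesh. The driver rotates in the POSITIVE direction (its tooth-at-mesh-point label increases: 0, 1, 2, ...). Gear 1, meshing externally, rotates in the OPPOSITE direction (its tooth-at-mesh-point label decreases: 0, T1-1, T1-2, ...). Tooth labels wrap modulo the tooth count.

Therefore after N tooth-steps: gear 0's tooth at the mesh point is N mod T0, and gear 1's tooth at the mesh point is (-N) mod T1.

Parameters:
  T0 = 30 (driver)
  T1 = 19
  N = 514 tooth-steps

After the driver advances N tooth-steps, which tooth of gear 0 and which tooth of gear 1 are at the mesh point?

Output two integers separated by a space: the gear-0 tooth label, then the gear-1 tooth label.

Gear 0 (driver, T0=30): tooth at mesh = N mod T0
  514 = 17 * 30 + 4, so 514 mod 30 = 4
  gear 0 tooth = 4
Gear 1 (driven, T1=19): tooth at mesh = (-N) mod T1
  514 = 27 * 19 + 1, so 514 mod 19 = 1
  (-514) mod 19 = (-1) mod 19 = 19 - 1 = 18
Mesh after 514 steps: gear-0 tooth 4 meets gear-1 tooth 18

Answer: 4 18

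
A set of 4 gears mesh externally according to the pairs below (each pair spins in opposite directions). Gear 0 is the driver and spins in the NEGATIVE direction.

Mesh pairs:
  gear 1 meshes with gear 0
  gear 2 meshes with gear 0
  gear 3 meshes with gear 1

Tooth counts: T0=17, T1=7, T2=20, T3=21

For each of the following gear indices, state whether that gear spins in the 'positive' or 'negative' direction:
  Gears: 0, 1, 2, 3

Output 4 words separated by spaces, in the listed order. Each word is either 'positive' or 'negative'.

Answer: negative positive positive negative

Derivation:
Gear 0 (driver): negative (depth 0)
  gear 1: meshes with gear 0 -> depth 1 -> positive (opposite of gear 0)
  gear 2: meshes with gear 0 -> depth 1 -> positive (opposite of gear 0)
  gear 3: meshes with gear 1 -> depth 2 -> negative (opposite of gear 1)
Queried indices 0, 1, 2, 3 -> negative, positive, positive, negative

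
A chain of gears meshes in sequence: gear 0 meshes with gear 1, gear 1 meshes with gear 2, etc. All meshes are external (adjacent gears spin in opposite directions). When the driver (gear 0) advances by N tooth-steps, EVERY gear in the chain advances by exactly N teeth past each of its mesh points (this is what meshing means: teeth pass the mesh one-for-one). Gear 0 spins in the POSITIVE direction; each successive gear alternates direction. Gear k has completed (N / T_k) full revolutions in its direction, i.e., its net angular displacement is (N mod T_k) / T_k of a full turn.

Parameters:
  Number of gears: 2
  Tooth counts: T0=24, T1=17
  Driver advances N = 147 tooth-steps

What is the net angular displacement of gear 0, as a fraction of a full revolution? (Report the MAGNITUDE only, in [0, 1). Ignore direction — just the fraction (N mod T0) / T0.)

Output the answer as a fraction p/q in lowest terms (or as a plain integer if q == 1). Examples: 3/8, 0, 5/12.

Answer: 1/8

Derivation:
Chain of 2 gears, tooth counts: [24, 17]
  gear 0: T0=24, direction=positive, advance = 147 mod 24 = 3 teeth = 3/24 turn
  gear 1: T1=17, direction=negative, advance = 147 mod 17 = 11 teeth = 11/17 turn
Gear 0: 147 mod 24 = 3
Fraction = 3 / 24 = 1/8 (gcd(3,24)=3) = 1/8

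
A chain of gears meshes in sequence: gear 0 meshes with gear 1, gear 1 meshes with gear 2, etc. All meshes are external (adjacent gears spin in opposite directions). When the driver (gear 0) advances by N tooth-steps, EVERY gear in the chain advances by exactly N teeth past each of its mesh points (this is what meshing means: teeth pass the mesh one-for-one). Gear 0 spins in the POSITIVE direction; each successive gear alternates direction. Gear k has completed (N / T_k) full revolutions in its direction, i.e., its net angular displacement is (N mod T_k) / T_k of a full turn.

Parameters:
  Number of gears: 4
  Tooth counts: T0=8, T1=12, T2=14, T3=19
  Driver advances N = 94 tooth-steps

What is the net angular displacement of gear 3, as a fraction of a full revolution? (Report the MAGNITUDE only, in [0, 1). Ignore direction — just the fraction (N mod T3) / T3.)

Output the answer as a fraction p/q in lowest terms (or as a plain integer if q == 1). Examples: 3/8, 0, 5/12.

Answer: 18/19

Derivation:
Chain of 4 gears, tooth counts: [8, 12, 14, 19]
  gear 0: T0=8, direction=positive, advance = 94 mod 8 = 6 teeth = 6/8 turn
  gear 1: T1=12, direction=negative, advance = 94 mod 12 = 10 teeth = 10/12 turn
  gear 2: T2=14, direction=positive, advance = 94 mod 14 = 10 teeth = 10/14 turn
  gear 3: T3=19, direction=negative, advance = 94 mod 19 = 18 teeth = 18/19 turn
Gear 3: 94 mod 19 = 18
Fraction = 18 / 19 = 18/19 (gcd(18,19)=1) = 18/19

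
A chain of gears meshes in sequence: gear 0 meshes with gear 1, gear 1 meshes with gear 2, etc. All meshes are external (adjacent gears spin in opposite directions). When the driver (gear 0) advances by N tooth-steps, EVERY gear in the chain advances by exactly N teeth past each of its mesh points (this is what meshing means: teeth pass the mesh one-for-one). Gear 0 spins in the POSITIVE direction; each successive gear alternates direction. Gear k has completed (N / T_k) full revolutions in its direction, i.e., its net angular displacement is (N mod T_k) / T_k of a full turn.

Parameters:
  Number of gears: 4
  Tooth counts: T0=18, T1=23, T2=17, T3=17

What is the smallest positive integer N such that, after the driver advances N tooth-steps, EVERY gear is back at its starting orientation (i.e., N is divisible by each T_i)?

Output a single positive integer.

Answer: 7038

Derivation:
Gear k returns to start when N is a multiple of T_k.
All gears at start simultaneously when N is a common multiple of [18, 23, 17, 17]; the smallest such N is lcm(18, 23, 17, 17).
Start: lcm = T0 = 18
Fold in T1=23: gcd(18, 23) = 1; lcm(18, 23) = 18 * 23 / 1 = 414 / 1 = 414
Fold in T2=17: gcd(414, 17) = 1; lcm(414, 17) = 414 * 17 / 1 = 7038 / 1 = 7038
Fold in T3=17: gcd(7038, 17) = 17; lcm(7038, 17) = 7038 * 17 / 17 = 119646 / 17 = 7038
Full cycle length = 7038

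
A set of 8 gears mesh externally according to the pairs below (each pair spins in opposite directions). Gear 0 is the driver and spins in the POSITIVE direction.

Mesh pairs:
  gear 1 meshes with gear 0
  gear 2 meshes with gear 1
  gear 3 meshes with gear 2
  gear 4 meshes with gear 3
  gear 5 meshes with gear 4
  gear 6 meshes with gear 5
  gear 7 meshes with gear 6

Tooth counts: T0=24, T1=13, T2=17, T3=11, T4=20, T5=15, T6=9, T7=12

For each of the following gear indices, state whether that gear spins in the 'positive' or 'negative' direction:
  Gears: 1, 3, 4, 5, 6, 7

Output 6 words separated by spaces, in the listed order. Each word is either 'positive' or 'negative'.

Answer: negative negative positive negative positive negative

Derivation:
Gear 0 (driver): positive (depth 0)
  gear 1: meshes with gear 0 -> depth 1 -> negative (opposite of gear 0)
  gear 2: meshes with gear 1 -> depth 2 -> positive (opposite of gear 1)
  gear 3: meshes with gear 2 -> depth 3 -> negative (opposite of gear 2)
  gear 4: meshes with gear 3 -> depth 4 -> positive (opposite of gear 3)
  gear 5: meshes with gear 4 -> depth 5 -> negative (opposite of gear 4)
  gear 6: meshes with gear 5 -> depth 6 -> positive (opposite of gear 5)
  gear 7: meshes with gear 6 -> depth 7 -> negative (opposite of gear 6)
Queried indices 1, 3, 4, 5, 6, 7 -> negative, negative, positive, negative, positive, negative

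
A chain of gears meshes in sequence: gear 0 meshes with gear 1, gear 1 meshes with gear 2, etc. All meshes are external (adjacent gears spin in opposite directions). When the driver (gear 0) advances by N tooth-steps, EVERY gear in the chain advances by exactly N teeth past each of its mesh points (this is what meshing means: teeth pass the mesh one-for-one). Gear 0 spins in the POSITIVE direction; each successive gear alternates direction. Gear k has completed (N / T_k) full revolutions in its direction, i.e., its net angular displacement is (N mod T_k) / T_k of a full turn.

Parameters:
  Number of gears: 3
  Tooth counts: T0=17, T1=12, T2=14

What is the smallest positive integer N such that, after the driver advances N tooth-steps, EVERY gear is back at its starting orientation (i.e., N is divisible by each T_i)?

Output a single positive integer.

Answer: 1428

Derivation:
Gear k returns to start when N is a multiple of T_k.
All gears at start simultaneously when N is a common multiple of [17, 12, 14]; the smallest such N is lcm(17, 12, 14).
Start: lcm = T0 = 17
Fold in T1=12: gcd(17, 12) = 1; lcm(17, 12) = 17 * 12 / 1 = 204 / 1 = 204
Fold in T2=14: gcd(204, 14) = 2; lcm(204, 14) = 204 * 14 / 2 = 2856 / 2 = 1428
Full cycle length = 1428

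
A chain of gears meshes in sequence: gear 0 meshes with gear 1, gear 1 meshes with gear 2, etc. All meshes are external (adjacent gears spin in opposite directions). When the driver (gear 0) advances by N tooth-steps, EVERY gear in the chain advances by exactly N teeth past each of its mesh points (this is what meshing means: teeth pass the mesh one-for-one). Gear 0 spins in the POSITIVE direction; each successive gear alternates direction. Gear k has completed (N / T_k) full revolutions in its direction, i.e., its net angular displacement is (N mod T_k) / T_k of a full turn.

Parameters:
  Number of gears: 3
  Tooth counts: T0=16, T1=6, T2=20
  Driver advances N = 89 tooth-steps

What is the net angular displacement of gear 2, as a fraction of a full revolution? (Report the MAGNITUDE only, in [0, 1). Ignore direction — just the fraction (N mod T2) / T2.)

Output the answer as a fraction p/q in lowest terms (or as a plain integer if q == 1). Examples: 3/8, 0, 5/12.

Answer: 9/20

Derivation:
Chain of 3 gears, tooth counts: [16, 6, 20]
  gear 0: T0=16, direction=positive, advance = 89 mod 16 = 9 teeth = 9/16 turn
  gear 1: T1=6, direction=negative, advance = 89 mod 6 = 5 teeth = 5/6 turn
  gear 2: T2=20, direction=positive, advance = 89 mod 20 = 9 teeth = 9/20 turn
Gear 2: 89 mod 20 = 9
Fraction = 9 / 20 = 9/20 (gcd(9,20)=1) = 9/20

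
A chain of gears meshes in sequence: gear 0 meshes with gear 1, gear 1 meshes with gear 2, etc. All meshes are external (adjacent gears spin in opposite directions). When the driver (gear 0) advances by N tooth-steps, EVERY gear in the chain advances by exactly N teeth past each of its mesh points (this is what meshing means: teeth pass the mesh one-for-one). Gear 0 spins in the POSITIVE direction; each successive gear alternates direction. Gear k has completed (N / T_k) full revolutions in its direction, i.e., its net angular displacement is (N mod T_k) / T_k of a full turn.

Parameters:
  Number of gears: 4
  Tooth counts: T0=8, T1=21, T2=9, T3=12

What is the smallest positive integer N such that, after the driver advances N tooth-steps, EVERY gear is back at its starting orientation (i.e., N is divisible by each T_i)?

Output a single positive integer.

Answer: 504

Derivation:
Gear k returns to start when N is a multiple of T_k.
All gears at start simultaneously when N is a common multiple of [8, 21, 9, 12]; the smallest such N is lcm(8, 21, 9, 12).
Start: lcm = T0 = 8
Fold in T1=21: gcd(8, 21) = 1; lcm(8, 21) = 8 * 21 / 1 = 168 / 1 = 168
Fold in T2=9: gcd(168, 9) = 3; lcm(168, 9) = 168 * 9 / 3 = 1512 / 3 = 504
Fold in T3=12: gcd(504, 12) = 12; lcm(504, 12) = 504 * 12 / 12 = 6048 / 12 = 504
Full cycle length = 504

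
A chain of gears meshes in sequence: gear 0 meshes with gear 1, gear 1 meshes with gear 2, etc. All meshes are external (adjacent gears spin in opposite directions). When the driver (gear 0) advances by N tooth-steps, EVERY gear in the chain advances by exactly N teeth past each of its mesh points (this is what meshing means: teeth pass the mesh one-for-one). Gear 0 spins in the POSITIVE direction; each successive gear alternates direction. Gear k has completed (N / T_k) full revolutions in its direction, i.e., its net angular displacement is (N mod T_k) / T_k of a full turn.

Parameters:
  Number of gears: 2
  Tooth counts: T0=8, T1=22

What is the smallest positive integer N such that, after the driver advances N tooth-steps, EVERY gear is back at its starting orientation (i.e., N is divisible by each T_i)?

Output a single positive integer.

Answer: 88

Derivation:
Gear k returns to start when N is a multiple of T_k.
All gears at start simultaneously when N is a common multiple of [8, 22]; the smallest such N is lcm(8, 22).
Start: lcm = T0 = 8
Fold in T1=22: gcd(8, 22) = 2; lcm(8, 22) = 8 * 22 / 2 = 176 / 2 = 88
Full cycle length = 88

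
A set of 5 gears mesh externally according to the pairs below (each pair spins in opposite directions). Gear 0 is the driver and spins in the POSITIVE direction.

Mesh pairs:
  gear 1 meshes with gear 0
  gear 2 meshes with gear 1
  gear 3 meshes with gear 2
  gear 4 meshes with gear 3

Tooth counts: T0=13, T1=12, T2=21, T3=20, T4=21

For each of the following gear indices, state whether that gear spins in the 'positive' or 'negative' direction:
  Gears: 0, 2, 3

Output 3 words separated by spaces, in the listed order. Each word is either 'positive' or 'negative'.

Gear 0 (driver): positive (depth 0)
  gear 1: meshes with gear 0 -> depth 1 -> negative (opposite of gear 0)
  gear 2: meshes with gear 1 -> depth 2 -> positive (opposite of gear 1)
  gear 3: meshes with gear 2 -> depth 3 -> negative (opposite of gear 2)
  gear 4: meshes with gear 3 -> depth 4 -> positive (opposite of gear 3)
Queried indices 0, 2, 3 -> positive, positive, negative

Answer: positive positive negative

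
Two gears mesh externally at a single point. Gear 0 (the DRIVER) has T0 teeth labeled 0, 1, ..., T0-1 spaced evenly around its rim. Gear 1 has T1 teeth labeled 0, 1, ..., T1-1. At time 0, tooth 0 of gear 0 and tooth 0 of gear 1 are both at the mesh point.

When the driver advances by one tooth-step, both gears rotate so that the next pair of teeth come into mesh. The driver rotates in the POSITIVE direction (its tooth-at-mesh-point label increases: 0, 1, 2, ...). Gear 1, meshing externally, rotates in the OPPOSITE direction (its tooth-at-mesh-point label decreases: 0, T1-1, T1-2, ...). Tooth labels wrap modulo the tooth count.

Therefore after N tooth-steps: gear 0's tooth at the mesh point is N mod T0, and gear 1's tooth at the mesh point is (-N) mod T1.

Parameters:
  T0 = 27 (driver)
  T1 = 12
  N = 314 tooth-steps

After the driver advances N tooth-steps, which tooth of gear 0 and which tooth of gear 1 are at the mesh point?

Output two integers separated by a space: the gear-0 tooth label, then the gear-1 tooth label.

Answer: 17 10

Derivation:
Gear 0 (driver, T0=27): tooth at mesh = N mod T0
  314 = 11 * 27 + 17, so 314 mod 27 = 17
  gear 0 tooth = 17
Gear 1 (driven, T1=12): tooth at mesh = (-N) mod T1
  314 = 26 * 12 + 2, so 314 mod 12 = 2
  (-314) mod 12 = (-2) mod 12 = 12 - 2 = 10
Mesh after 314 steps: gear-0 tooth 17 meets gear-1 tooth 10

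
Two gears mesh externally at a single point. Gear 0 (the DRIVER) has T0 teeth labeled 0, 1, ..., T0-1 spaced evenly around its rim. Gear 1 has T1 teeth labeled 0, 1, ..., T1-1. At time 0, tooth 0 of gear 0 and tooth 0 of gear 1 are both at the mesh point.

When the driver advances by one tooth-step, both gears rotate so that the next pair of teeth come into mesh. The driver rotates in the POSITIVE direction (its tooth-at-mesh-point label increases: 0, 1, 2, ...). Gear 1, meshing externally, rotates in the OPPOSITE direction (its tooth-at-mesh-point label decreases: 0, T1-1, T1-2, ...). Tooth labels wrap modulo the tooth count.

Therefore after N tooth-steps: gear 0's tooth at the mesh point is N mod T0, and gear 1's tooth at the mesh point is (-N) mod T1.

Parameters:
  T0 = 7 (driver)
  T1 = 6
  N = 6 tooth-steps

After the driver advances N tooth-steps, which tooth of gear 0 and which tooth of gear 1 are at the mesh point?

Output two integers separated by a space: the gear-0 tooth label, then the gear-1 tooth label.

Answer: 6 0

Derivation:
Gear 0 (driver, T0=7): tooth at mesh = N mod T0
  6 = 0 * 7 + 6, so 6 mod 7 = 6
  gear 0 tooth = 6
Gear 1 (driven, T1=6): tooth at mesh = (-N) mod T1
  6 = 1 * 6 + 0, so 6 mod 6 = 0
  (-6) mod 6 = 0
Mesh after 6 steps: gear-0 tooth 6 meets gear-1 tooth 0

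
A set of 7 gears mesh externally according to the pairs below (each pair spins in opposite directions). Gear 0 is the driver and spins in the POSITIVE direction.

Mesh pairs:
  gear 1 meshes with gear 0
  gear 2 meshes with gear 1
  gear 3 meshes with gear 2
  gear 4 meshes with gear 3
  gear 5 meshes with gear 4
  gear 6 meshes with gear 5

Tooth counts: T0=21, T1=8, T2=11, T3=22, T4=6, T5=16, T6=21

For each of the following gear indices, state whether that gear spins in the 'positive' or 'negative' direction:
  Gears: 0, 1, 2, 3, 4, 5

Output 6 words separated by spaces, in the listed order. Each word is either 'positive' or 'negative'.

Gear 0 (driver): positive (depth 0)
  gear 1: meshes with gear 0 -> depth 1 -> negative (opposite of gear 0)
  gear 2: meshes with gear 1 -> depth 2 -> positive (opposite of gear 1)
  gear 3: meshes with gear 2 -> depth 3 -> negative (opposite of gear 2)
  gear 4: meshes with gear 3 -> depth 4 -> positive (opposite of gear 3)
  gear 5: meshes with gear 4 -> depth 5 -> negative (opposite of gear 4)
  gear 6: meshes with gear 5 -> depth 6 -> positive (opposite of gear 5)
Queried indices 0, 1, 2, 3, 4, 5 -> positive, negative, positive, negative, positive, negative

Answer: positive negative positive negative positive negative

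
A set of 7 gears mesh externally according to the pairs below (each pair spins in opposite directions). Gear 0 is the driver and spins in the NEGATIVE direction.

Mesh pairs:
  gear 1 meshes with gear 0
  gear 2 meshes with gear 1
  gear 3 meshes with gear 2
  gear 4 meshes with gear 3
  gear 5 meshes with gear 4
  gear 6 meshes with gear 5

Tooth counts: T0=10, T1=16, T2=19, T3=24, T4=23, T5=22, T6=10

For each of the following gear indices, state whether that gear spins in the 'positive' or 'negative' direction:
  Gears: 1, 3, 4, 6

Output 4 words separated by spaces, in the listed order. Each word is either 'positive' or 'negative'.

Gear 0 (driver): negative (depth 0)
  gear 1: meshes with gear 0 -> depth 1 -> positive (opposite of gear 0)
  gear 2: meshes with gear 1 -> depth 2 -> negative (opposite of gear 1)
  gear 3: meshes with gear 2 -> depth 3 -> positive (opposite of gear 2)
  gear 4: meshes with gear 3 -> depth 4 -> negative (opposite of gear 3)
  gear 5: meshes with gear 4 -> depth 5 -> positive (opposite of gear 4)
  gear 6: meshes with gear 5 -> depth 6 -> negative (opposite of gear 5)
Queried indices 1, 3, 4, 6 -> positive, positive, negative, negative

Answer: positive positive negative negative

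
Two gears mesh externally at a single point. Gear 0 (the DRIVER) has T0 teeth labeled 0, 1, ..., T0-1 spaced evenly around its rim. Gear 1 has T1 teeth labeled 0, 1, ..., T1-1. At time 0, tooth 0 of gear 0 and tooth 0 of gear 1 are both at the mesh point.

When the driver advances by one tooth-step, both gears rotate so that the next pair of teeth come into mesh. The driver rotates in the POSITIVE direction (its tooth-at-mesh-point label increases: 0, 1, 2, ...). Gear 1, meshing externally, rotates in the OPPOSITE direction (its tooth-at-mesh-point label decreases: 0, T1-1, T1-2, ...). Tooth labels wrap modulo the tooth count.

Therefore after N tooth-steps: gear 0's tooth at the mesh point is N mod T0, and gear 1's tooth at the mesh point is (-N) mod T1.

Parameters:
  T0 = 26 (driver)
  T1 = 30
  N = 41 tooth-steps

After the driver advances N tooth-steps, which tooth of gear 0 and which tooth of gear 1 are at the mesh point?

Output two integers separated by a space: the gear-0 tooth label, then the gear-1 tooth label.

Gear 0 (driver, T0=26): tooth at mesh = N mod T0
  41 = 1 * 26 + 15, so 41 mod 26 = 15
  gear 0 tooth = 15
Gear 1 (driven, T1=30): tooth at mesh = (-N) mod T1
  41 = 1 * 30 + 11, so 41 mod 30 = 11
  (-41) mod 30 = (-11) mod 30 = 30 - 11 = 19
Mesh after 41 steps: gear-0 tooth 15 meets gear-1 tooth 19

Answer: 15 19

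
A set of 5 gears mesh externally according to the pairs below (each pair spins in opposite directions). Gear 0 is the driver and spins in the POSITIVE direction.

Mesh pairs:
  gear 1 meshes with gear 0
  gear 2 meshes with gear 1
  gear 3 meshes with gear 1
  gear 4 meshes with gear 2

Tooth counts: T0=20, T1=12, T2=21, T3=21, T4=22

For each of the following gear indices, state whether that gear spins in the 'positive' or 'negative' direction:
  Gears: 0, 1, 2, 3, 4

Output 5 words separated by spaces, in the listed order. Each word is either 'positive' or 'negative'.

Gear 0 (driver): positive (depth 0)
  gear 1: meshes with gear 0 -> depth 1 -> negative (opposite of gear 0)
  gear 2: meshes with gear 1 -> depth 2 -> positive (opposite of gear 1)
  gear 3: meshes with gear 1 -> depth 2 -> positive (opposite of gear 1)
  gear 4: meshes with gear 2 -> depth 3 -> negative (opposite of gear 2)
Queried indices 0, 1, 2, 3, 4 -> positive, negative, positive, positive, negative

Answer: positive negative positive positive negative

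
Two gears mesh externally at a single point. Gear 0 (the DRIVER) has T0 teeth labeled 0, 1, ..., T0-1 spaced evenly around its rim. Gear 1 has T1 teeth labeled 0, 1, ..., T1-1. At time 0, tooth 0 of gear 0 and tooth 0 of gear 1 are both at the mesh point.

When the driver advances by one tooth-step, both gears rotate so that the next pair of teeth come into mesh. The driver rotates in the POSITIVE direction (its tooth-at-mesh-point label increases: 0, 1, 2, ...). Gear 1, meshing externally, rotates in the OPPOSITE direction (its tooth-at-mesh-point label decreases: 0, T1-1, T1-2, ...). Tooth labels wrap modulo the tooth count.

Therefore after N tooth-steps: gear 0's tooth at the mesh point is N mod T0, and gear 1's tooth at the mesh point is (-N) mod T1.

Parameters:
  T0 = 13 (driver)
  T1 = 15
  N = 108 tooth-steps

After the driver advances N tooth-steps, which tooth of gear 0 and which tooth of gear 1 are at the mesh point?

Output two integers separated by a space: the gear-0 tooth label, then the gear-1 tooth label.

Answer: 4 12

Derivation:
Gear 0 (driver, T0=13): tooth at mesh = N mod T0
  108 = 8 * 13 + 4, so 108 mod 13 = 4
  gear 0 tooth = 4
Gear 1 (driven, T1=15): tooth at mesh = (-N) mod T1
  108 = 7 * 15 + 3, so 108 mod 15 = 3
  (-108) mod 15 = (-3) mod 15 = 15 - 3 = 12
Mesh after 108 steps: gear-0 tooth 4 meets gear-1 tooth 12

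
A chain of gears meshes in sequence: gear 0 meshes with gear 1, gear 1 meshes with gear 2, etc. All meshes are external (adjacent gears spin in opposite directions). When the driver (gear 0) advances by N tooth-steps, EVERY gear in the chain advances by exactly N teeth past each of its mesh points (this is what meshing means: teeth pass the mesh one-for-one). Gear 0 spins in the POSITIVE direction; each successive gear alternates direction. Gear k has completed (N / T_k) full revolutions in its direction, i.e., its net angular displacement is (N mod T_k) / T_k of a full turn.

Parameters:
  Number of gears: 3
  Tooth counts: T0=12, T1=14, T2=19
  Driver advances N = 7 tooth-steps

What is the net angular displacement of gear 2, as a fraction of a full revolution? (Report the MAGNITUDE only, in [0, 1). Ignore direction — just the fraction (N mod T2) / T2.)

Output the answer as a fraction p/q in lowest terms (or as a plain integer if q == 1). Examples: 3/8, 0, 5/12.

Answer: 7/19

Derivation:
Chain of 3 gears, tooth counts: [12, 14, 19]
  gear 0: T0=12, direction=positive, advance = 7 mod 12 = 7 teeth = 7/12 turn
  gear 1: T1=14, direction=negative, advance = 7 mod 14 = 7 teeth = 7/14 turn
  gear 2: T2=19, direction=positive, advance = 7 mod 19 = 7 teeth = 7/19 turn
Gear 2: 7 mod 19 = 7
Fraction = 7 / 19 = 7/19 (gcd(7,19)=1) = 7/19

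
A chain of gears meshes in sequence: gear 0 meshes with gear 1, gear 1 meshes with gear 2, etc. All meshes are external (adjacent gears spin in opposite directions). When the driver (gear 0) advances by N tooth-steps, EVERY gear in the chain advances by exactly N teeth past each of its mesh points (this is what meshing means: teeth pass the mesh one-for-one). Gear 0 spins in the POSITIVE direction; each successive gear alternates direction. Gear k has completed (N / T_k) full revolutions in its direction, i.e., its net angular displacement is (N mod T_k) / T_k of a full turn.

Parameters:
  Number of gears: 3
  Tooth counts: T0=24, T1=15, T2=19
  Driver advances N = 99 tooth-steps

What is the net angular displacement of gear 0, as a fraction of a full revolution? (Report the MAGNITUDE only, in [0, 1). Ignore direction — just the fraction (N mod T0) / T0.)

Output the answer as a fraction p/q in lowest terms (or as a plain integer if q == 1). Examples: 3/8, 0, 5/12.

Answer: 1/8

Derivation:
Chain of 3 gears, tooth counts: [24, 15, 19]
  gear 0: T0=24, direction=positive, advance = 99 mod 24 = 3 teeth = 3/24 turn
  gear 1: T1=15, direction=negative, advance = 99 mod 15 = 9 teeth = 9/15 turn
  gear 2: T2=19, direction=positive, advance = 99 mod 19 = 4 teeth = 4/19 turn
Gear 0: 99 mod 24 = 3
Fraction = 3 / 24 = 1/8 (gcd(3,24)=3) = 1/8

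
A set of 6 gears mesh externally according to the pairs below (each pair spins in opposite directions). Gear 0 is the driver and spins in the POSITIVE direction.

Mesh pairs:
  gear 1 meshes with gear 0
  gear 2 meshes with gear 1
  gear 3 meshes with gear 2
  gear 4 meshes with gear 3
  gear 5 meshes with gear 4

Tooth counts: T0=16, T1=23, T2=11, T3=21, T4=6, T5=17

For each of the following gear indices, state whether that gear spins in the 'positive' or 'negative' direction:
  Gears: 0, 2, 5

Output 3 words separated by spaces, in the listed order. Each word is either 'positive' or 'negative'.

Gear 0 (driver): positive (depth 0)
  gear 1: meshes with gear 0 -> depth 1 -> negative (opposite of gear 0)
  gear 2: meshes with gear 1 -> depth 2 -> positive (opposite of gear 1)
  gear 3: meshes with gear 2 -> depth 3 -> negative (opposite of gear 2)
  gear 4: meshes with gear 3 -> depth 4 -> positive (opposite of gear 3)
  gear 5: meshes with gear 4 -> depth 5 -> negative (opposite of gear 4)
Queried indices 0, 2, 5 -> positive, positive, negative

Answer: positive positive negative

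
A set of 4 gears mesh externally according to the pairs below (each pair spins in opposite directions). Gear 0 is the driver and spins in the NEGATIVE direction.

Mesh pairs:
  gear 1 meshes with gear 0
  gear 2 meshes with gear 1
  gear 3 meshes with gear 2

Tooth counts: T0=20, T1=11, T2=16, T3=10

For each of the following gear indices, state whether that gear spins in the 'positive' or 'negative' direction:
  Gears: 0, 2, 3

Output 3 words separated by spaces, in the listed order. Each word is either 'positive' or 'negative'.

Gear 0 (driver): negative (depth 0)
  gear 1: meshes with gear 0 -> depth 1 -> positive (opposite of gear 0)
  gear 2: meshes with gear 1 -> depth 2 -> negative (opposite of gear 1)
  gear 3: meshes with gear 2 -> depth 3 -> positive (opposite of gear 2)
Queried indices 0, 2, 3 -> negative, negative, positive

Answer: negative negative positive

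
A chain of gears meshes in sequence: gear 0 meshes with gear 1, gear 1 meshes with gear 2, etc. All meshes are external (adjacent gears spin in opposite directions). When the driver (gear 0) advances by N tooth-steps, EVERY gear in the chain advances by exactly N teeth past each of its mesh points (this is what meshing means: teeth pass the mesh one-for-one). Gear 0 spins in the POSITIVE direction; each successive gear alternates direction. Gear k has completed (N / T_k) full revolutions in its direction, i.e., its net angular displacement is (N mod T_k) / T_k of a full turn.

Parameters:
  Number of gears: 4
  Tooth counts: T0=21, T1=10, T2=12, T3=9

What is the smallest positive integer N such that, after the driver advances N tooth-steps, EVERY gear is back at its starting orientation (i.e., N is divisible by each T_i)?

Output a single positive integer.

Gear k returns to start when N is a multiple of T_k.
All gears at start simultaneously when N is a common multiple of [21, 10, 12, 9]; the smallest such N is lcm(21, 10, 12, 9).
Start: lcm = T0 = 21
Fold in T1=10: gcd(21, 10) = 1; lcm(21, 10) = 21 * 10 / 1 = 210 / 1 = 210
Fold in T2=12: gcd(210, 12) = 6; lcm(210, 12) = 210 * 12 / 6 = 2520 / 6 = 420
Fold in T3=9: gcd(420, 9) = 3; lcm(420, 9) = 420 * 9 / 3 = 3780 / 3 = 1260
Full cycle length = 1260

Answer: 1260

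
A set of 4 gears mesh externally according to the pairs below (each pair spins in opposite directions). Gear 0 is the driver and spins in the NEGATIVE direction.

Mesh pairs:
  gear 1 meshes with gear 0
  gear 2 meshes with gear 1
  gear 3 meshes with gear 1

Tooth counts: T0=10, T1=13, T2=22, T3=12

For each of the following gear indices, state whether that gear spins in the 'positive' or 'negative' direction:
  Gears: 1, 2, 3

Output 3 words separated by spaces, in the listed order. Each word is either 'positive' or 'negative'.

Gear 0 (driver): negative (depth 0)
  gear 1: meshes with gear 0 -> depth 1 -> positive (opposite of gear 0)
  gear 2: meshes with gear 1 -> depth 2 -> negative (opposite of gear 1)
  gear 3: meshes with gear 1 -> depth 2 -> negative (opposite of gear 1)
Queried indices 1, 2, 3 -> positive, negative, negative

Answer: positive negative negative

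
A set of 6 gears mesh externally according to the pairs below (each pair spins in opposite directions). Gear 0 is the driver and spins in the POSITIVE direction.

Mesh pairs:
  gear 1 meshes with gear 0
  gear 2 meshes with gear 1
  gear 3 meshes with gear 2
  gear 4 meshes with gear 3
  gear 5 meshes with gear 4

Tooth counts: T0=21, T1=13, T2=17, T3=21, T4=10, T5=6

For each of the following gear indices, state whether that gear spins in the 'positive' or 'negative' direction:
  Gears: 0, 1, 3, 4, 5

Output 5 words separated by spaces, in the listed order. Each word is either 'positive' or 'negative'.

Answer: positive negative negative positive negative

Derivation:
Gear 0 (driver): positive (depth 0)
  gear 1: meshes with gear 0 -> depth 1 -> negative (opposite of gear 0)
  gear 2: meshes with gear 1 -> depth 2 -> positive (opposite of gear 1)
  gear 3: meshes with gear 2 -> depth 3 -> negative (opposite of gear 2)
  gear 4: meshes with gear 3 -> depth 4 -> positive (opposite of gear 3)
  gear 5: meshes with gear 4 -> depth 5 -> negative (opposite of gear 4)
Queried indices 0, 1, 3, 4, 5 -> positive, negative, negative, positive, negative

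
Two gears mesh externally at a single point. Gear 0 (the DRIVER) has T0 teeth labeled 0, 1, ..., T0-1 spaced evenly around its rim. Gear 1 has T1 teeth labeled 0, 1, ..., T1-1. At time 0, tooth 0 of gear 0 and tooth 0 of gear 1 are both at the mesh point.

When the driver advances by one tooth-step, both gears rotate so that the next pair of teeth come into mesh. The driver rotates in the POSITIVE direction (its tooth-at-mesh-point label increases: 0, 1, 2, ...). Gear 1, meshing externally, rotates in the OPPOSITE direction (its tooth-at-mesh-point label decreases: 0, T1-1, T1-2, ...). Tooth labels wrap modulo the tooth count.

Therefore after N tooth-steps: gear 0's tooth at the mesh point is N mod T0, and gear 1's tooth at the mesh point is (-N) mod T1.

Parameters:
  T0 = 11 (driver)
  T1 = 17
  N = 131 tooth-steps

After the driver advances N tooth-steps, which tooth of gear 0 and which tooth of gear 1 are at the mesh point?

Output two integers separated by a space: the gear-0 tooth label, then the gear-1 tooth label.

Answer: 10 5

Derivation:
Gear 0 (driver, T0=11): tooth at mesh = N mod T0
  131 = 11 * 11 + 10, so 131 mod 11 = 10
  gear 0 tooth = 10
Gear 1 (driven, T1=17): tooth at mesh = (-N) mod T1
  131 = 7 * 17 + 12, so 131 mod 17 = 12
  (-131) mod 17 = (-12) mod 17 = 17 - 12 = 5
Mesh after 131 steps: gear-0 tooth 10 meets gear-1 tooth 5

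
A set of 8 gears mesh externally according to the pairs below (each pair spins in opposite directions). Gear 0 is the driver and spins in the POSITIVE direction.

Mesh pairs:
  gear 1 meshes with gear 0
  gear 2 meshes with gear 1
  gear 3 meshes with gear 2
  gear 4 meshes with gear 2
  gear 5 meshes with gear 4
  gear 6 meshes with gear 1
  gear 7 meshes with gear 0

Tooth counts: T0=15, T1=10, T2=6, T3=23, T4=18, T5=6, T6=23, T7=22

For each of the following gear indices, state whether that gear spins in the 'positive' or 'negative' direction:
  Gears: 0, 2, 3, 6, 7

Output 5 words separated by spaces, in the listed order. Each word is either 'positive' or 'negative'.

Gear 0 (driver): positive (depth 0)
  gear 1: meshes with gear 0 -> depth 1 -> negative (opposite of gear 0)
  gear 2: meshes with gear 1 -> depth 2 -> positive (opposite of gear 1)
  gear 3: meshes with gear 2 -> depth 3 -> negative (opposite of gear 2)
  gear 4: meshes with gear 2 -> depth 3 -> negative (opposite of gear 2)
  gear 5: meshes with gear 4 -> depth 4 -> positive (opposite of gear 4)
  gear 6: meshes with gear 1 -> depth 2 -> positive (opposite of gear 1)
  gear 7: meshes with gear 0 -> depth 1 -> negative (opposite of gear 0)
Queried indices 0, 2, 3, 6, 7 -> positive, positive, negative, positive, negative

Answer: positive positive negative positive negative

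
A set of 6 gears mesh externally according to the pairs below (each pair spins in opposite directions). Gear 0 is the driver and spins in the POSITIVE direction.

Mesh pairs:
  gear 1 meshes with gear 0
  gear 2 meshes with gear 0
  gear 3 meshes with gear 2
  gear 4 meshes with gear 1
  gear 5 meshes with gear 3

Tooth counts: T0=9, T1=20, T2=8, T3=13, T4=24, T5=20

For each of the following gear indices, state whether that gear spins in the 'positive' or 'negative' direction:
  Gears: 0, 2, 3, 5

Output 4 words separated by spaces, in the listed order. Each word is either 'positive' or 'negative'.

Answer: positive negative positive negative

Derivation:
Gear 0 (driver): positive (depth 0)
  gear 1: meshes with gear 0 -> depth 1 -> negative (opposite of gear 0)
  gear 2: meshes with gear 0 -> depth 1 -> negative (opposite of gear 0)
  gear 3: meshes with gear 2 -> depth 2 -> positive (opposite of gear 2)
  gear 4: meshes with gear 1 -> depth 2 -> positive (opposite of gear 1)
  gear 5: meshes with gear 3 -> depth 3 -> negative (opposite of gear 3)
Queried indices 0, 2, 3, 5 -> positive, negative, positive, negative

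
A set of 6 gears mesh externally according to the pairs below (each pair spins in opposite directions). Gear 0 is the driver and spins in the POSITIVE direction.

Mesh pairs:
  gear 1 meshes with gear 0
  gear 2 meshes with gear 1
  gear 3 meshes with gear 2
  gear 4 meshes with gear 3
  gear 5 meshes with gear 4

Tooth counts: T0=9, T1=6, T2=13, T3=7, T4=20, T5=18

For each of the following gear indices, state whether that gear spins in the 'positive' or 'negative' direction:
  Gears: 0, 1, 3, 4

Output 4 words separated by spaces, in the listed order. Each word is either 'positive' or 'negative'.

Answer: positive negative negative positive

Derivation:
Gear 0 (driver): positive (depth 0)
  gear 1: meshes with gear 0 -> depth 1 -> negative (opposite of gear 0)
  gear 2: meshes with gear 1 -> depth 2 -> positive (opposite of gear 1)
  gear 3: meshes with gear 2 -> depth 3 -> negative (opposite of gear 2)
  gear 4: meshes with gear 3 -> depth 4 -> positive (opposite of gear 3)
  gear 5: meshes with gear 4 -> depth 5 -> negative (opposite of gear 4)
Queried indices 0, 1, 3, 4 -> positive, negative, negative, positive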